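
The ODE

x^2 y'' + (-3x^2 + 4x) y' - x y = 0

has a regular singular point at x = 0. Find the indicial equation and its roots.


Divide by x^2 to reach normal form y'' + P_1(x) y' + P_2(x) y = 0 with P_1(x) = -3 + 4/x and P_2(x) = -1/x.
x = 0 is a singular point because the y'-coefficient -3 + 4/x has a pole at x = 0 and the y-coefficient -1/x has a pole at x = 0.
It is a regular singular point because x P_1(x) = p(x) = 4 - 3x and x^2 P_2(x) = q(x) = -x are polynomials, hence analytic at x = 0.
p(0) = 4,  q(0) = 0.
Indicial equation: r(r-1) + p(0) r + q(0) = 0, i.e. r^2 + (p(0) - 1) r + q(0) = 0, i.e. r^2 + 3 r = 0.
Discriminant: (3)^2 - 4(0) = 9, so r = (-3 ± 3)/2.
Solving: r_1 = 0, r_2 = -3.

indicial: r^2 + 3 r = 0; roots r_1 = 0, r_2 = -3


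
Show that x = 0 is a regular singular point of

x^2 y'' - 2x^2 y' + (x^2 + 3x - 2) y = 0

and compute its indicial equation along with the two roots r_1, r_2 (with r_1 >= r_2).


Divide by x^2 to reach normal form y'' + P_1(x) y' + P_2(x) y = 0 with P_1(x) = -2 and P_2(x) = 1 + 3/x - 2/x^2.
x = 0 is a singular point because the y-coefficient 1 + 3/x - 2/x^2 has a pole at x = 0.
It is a regular singular point because x P_1(x) = p(x) = -2x and x^2 P_2(x) = q(x) = x^2 + 3x - 2 are polynomials, hence analytic at x = 0.
p(0) = 0,  q(0) = -2.
Indicial equation: r(r-1) + p(0) r + q(0) = 0, i.e. r^2 + (p(0) - 1) r + q(0) = 0, i.e. r^2 - 1 r - 2 = 0.
Discriminant: (-1)^2 - 4(-2) = 9, so r = (1 ± 3)/2.
Solving: r_1 = 2, r_2 = -1.

indicial: r^2 - 1 r - 2 = 0; roots r_1 = 2, r_2 = -1


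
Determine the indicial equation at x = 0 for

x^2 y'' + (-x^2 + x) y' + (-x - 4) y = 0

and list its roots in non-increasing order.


Divide by x^2 to reach normal form y'' + P_1(x) y' + P_2(x) y = 0 with P_1(x) = -1 + 1/x and P_2(x) = -1/x - 4/x^2.
x = 0 is a singular point because the y'-coefficient -1 + 1/x has a pole at x = 0 and the y-coefficient -1/x - 4/x^2 has a pole at x = 0.
It is a regular singular point because x P_1(x) = p(x) = 1 - x and x^2 P_2(x) = q(x) = -x - 4 are polynomials, hence analytic at x = 0.
p(0) = 1,  q(0) = -4.
Indicial equation: r(r-1) + p(0) r + q(0) = 0, i.e. r^2 + (p(0) - 1) r + q(0) = 0, i.e. r^2 - 4 = 0.
Discriminant: (0)^2 - 4(-4) = 16, so r = (0 ± 4)/2.
Solving: r_1 = 2, r_2 = -2.

indicial: r^2 - 4 = 0; roots r_1 = 2, r_2 = -2


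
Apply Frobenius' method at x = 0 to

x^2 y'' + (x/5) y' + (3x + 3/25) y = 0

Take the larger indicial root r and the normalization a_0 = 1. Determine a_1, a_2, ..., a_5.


Write in Frobenius form y'' + (p(x)/x) y' + (q(x)/x^2) y = 0:
  p(x) = 1/5,  q(x) = 3x + 3/25.
Indicial equation: r(r-1) + (1/5) r + (3/25) = 0 -> roots r_1 = 3/5, r_2 = 1/5.
Take r = r_1 = 3/5. Let y(x) = x^r sum_{n>=0} a_n x^n with a_0 = 1.
Substitute y = x^r sum a_n x^n and match x^{r+n}. The recurrence is
  D(n) a_n + 3 a_{n-1} = 0,  where D(n) = (r+n)(r+n-1) + (1/5)(r+n) + (3/25).
  a_n = -3 / D(n) * a_{n-1}.
Since the indicial polynomial factors as (r - r_1)(r - r_2), D(n) = (r_1 + n - r_1)(r_1 + n - r_2) = n(n + 2/5).
Evaluating step by step (a_0 = 1):
  n = 1: D(1) = 1(1 + 2/5) = 7/5; numerator = -3(1) = -3; a_1 = (-3)/(7/5) = -15/7
  n = 2: D(2) = 2(2 + 2/5) = 24/5; numerator = -3(-15/7) = 45/7; a_2 = (45/7)/(24/5) = 75/56
  n = 3: D(3) = 3(3 + 2/5) = 51/5; numerator = -3(75/56) = -225/56; a_3 = (-225/56)/(51/5) = -375/952
  n = 4: D(4) = 4(4 + 2/5) = 88/5; numerator = -3(-375/952) = 1125/952; a_4 = (1125/952)/(88/5) = 5625/83776
  n = 5: D(5) = 5(5 + 2/5) = 27; numerator = -3(5625/83776) = -16875/83776; a_5 = (-16875/83776)/(27) = -625/83776

r = 3/5; a_0 = 1; a_1 = -15/7; a_2 = 75/56; a_3 = -375/952; a_4 = 5625/83776; a_5 = -625/83776


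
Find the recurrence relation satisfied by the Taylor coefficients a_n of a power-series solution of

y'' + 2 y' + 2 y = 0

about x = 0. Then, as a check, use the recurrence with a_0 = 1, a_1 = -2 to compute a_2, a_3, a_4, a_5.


Substitute y = sum_n a_n x^n.
y''(x) has coefficient (n+2)(n+1) a_{n+2} at x^n;
2 y'(x) has coefficient 2 (n+1) a_{n+1} at x^n;
2 y(x) has coefficient 2 a_n at x^n.
Matching x^n: (n+2)(n+1) a_{n+2} + 2 (n+1) a_{n+1} + 2 a_n = 0.
Thus a_{n+2} = [-2 (n+1) a_{n+1} - 2 a_n] / ((n+1)(n+2)).

Check with a_0 = 1, a_1 = -2 (apply the recurrence for n = 0, 1, 2, 3): a_0 = 1, a_1 = -2, a_2 = 1, a_3 = 0, a_4 = -1/6, a_5 = 1/15.

a_(n+2) = [-2 (n+1) a_(n+1) - 2 a_n] / ((n+1)(n+2)); check: a_0 = 1, a_1 = -2, a_2 = 1, a_3 = 0, a_4 = -1/6, a_5 = 1/15


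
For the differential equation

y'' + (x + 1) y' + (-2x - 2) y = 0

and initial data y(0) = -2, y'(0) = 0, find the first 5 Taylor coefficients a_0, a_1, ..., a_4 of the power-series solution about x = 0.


Ansatz: y(x) = sum_{n>=0} a_n x^n, so y'(x) = sum_{n>=1} n a_n x^(n-1) and y''(x) = sum_{n>=2} n(n-1) a_n x^(n-2).
Substitute into P(x) y'' + Q(x) y' + R(x) y = 0 with P(x) = 1, Q(x) = x + 1, R(x) = -2x - 2, and match powers of x.
Initial conditions: a_0 = -2, a_1 = 0.
Setting the coefficient of each power of x to zero and solving order by order (substituting the coefficients already found):
  x^0: 2 a_2 + a_1 - 2 a_0 = 0  ->  2 a_2 = -a_1 + 2 a_0 = -4  ->  a_2 = -2
  x^1: 6 a_3 + 2 a_2 - a_1 - 2 a_0 = 0  ->  6 a_3 = -2 a_2 + a_1 + 2 a_0 = 0  ->  a_3 = 0
  x^2: 12 a_4 + 3 a_3 - 2 a_1 = 0  ->  12 a_4 = -3 a_3 + 2 a_1 = 0  ->  a_4 = 0
Truncated series: y(x) = -2 - 2 x^2 + O(x^5).

a_0 = -2; a_1 = 0; a_2 = -2; a_3 = 0; a_4 = 0


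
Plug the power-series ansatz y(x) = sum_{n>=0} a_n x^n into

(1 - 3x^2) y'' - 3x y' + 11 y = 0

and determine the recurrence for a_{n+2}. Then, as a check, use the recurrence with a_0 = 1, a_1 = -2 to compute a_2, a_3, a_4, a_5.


Substitute y = sum_n a_n x^n.
(1 - 3 x^2) y'' contributes (n+2)(n+1) a_{n+2} - 3 n(n-1) a_n at x^n.
-3 x y'(x) contributes -3 n a_n at x^n.
11 y(x) contributes 11 a_n at x^n.
Matching x^n: (n+2)(n+1) a_{n+2} + (-3 n(n-1) - 3 n + 11) a_n = 0.
Thus a_{n+2} = (3 n(n-1) + 3 n - 11) / ((n+1)(n+2)) * a_n.

Check with a_0 = 1, a_1 = -2 (apply the recurrence for n = 0, 1, 2, 3): a_0 = 1, a_1 = -2, a_2 = -11/2, a_3 = 8/3, a_4 = -11/24, a_5 = 32/15.

a_(n+2) = (3 n(n-1) + 3 n - 11) / ((n+1)(n+2)) * a_n; check: a_0 = 1, a_1 = -2, a_2 = -11/2, a_3 = 8/3, a_4 = -11/24, a_5 = 32/15


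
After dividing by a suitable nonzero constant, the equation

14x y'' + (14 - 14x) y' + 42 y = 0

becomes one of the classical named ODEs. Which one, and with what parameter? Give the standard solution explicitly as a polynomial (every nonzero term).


All three coefficients share the factor 14; dividing through by 14 gives  x y'' + (1 - x) y' + 3 y = 0.
This matches the Laguerre equation x y'' + (1 - x) y' + n y = 0 with n = 3; the polynomial solution is L_3(x).
With y = sum_k a_k x^k, matching x^k gives (k+1)k a_{k+1} + (k+1) a_{k+1} - k a_k + n a_k = 0, i.e. (k+1)^2 a_{k+1} = (k - n) a_k = (k - 3) a_k. The right side vanishes at k = 3, so the series terminates at degree 3.
Standard normalization L_n(0) = 1 gives a_0 = 1. Work upward with a_{k+1} = (k - 3) a_k / (k+1)^2:
  a_1 = (0 - 3)(1) / 1^2 = -3/1 = -3
  a_2 = (1 - 3)(-3) / 2^2 = 6/4 = 3/2
  a_3 = (2 - 3)(3/2) / 3^2 = (-3/2)/9 = -1/6
Hence L_3(x) = -x^3/6 + 3 x^2/2 - 3 x + 1.

L_3(x); series = -x^3/6 + 3 x^2/2 - 3 x + 1


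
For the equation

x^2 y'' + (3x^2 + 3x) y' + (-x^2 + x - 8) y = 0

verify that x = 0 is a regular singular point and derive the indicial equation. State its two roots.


Divide by x^2 to reach normal form y'' + P_1(x) y' + P_2(x) y = 0 with P_1(x) = 3 + 3/x and P_2(x) = -1 + 1/x - 8/x^2.
x = 0 is a singular point because the y'-coefficient 3 + 3/x has a pole at x = 0 and the y-coefficient -1 + 1/x - 8/x^2 has a pole at x = 0.
It is a regular singular point because x P_1(x) = p(x) = 3x + 3 and x^2 P_2(x) = q(x) = -x^2 + x - 8 are polynomials, hence analytic at x = 0.
p(0) = 3,  q(0) = -8.
Indicial equation: r(r-1) + p(0) r + q(0) = 0, i.e. r^2 + (p(0) - 1) r + q(0) = 0, i.e. r^2 + 2 r - 8 = 0.
Discriminant: (2)^2 - 4(-8) = 36, so r = (-2 ± 6)/2.
Solving: r_1 = 2, r_2 = -4.

indicial: r^2 + 2 r - 8 = 0; roots r_1 = 2, r_2 = -4


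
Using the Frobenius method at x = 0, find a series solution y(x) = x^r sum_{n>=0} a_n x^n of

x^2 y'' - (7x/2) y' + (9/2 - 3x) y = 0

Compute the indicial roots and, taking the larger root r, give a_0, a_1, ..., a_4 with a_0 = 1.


Write in Frobenius form y'' + (p(x)/x) y' + (q(x)/x^2) y = 0:
  p(x) = -7/2,  q(x) = 9/2 - 3x.
Indicial equation: r(r-1) + (-7/2) r + (9/2) = 0 -> roots r_1 = 3, r_2 = 3/2.
Take r = r_1 = 3. Let y(x) = x^r sum_{n>=0} a_n x^n with a_0 = 1.
Substitute y = x^r sum a_n x^n and match x^{r+n}. The recurrence is
  D(n) a_n - 3 a_{n-1} = 0,  where D(n) = (r+n)(r+n-1) + (-7/2)(r+n) + (9/2).
  a_n = 3 / D(n) * a_{n-1}.
Since the indicial polynomial factors as (r - r_1)(r - r_2), D(n) = (r_1 + n - r_1)(r_1 + n - r_2) = n(n + 3/2).
Evaluating step by step (a_0 = 1):
  n = 1: D(1) = 1(1 + 3/2) = 5/2; numerator = 3(1) = 3; a_1 = (3)/(5/2) = 6/5
  n = 2: D(2) = 2(2 + 3/2) = 7; numerator = 3(6/5) = 18/5; a_2 = (18/5)/(7) = 18/35
  n = 3: D(3) = 3(3 + 3/2) = 27/2; numerator = 3(18/35) = 54/35; a_3 = (54/35)/(27/2) = 4/35
  n = 4: D(4) = 4(4 + 3/2) = 22; numerator = 3(4/35) = 12/35; a_4 = (12/35)/(22) = 6/385

r = 3; a_0 = 1; a_1 = 6/5; a_2 = 18/35; a_3 = 4/35; a_4 = 6/385


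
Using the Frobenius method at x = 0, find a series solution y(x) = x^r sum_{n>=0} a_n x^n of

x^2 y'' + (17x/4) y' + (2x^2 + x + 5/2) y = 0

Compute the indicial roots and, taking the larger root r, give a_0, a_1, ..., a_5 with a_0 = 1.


Write in Frobenius form y'' + (p(x)/x) y' + (q(x)/x^2) y = 0:
  p(x) = 17/4,  q(x) = 2x^2 + x + 5/2.
Indicial equation: r(r-1) + (17/4) r + (5/2) = 0 -> roots r_1 = -5/4, r_2 = -2.
Take r = r_1 = -5/4. Let y(x) = x^r sum_{n>=0} a_n x^n with a_0 = 1.
Substitute y = x^r sum a_n x^n and match x^{r+n}. The recurrence is
  D(n) a_n + 1 a_{n-1} + 2 a_{n-2} = 0,  where D(n) = (r+n)(r+n-1) + (17/4)(r+n) + (5/2).
  a_n = [-1 a_{n-1} - 2 a_{n-2}] / D(n).
Since the indicial polynomial factors as (r - r_1)(r - r_2), D(n) = (r_1 + n - r_1)(r_1 + n - r_2) = n(n + 3/4).
Evaluating step by step (a_0 = 1):
  n = 1: D(1) = 1(1 + 3/4) = 7/4; numerator = -1(1) = -1; a_1 = (-1)/(7/4) = -4/7
  n = 2: D(2) = 2(2 + 3/4) = 11/2; numerator = -1(-4/7) - 2(1) = -10/7; a_2 = (-10/7)/(11/2) = -20/77
  n = 3: D(3) = 3(3 + 3/4) = 45/4; numerator = -1(-20/77) - 2(-4/7) = 108/77; a_3 = (108/77)/(45/4) = 48/385
  n = 4: D(4) = 4(4 + 3/4) = 19; numerator = -1(48/385) - 2(-20/77) = 152/385; a_4 = (152/385)/(19) = 8/385
  n = 5: D(5) = 5(5 + 3/4) = 115/4; numerator = -1(8/385) - 2(48/385) = -104/385; a_5 = (-104/385)/(115/4) = -416/44275

r = -5/4; a_0 = 1; a_1 = -4/7; a_2 = -20/77; a_3 = 48/385; a_4 = 8/385; a_5 = -416/44275


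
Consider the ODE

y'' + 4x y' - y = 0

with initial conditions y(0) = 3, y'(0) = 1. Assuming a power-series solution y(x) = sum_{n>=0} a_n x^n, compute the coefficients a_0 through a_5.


Ansatz: y(x) = sum_{n>=0} a_n x^n, so y'(x) = sum_{n>=1} n a_n x^(n-1) and y''(x) = sum_{n>=2} n(n-1) a_n x^(n-2).
Substitute into P(x) y'' + Q(x) y' + R(x) y = 0 with P(x) = 1, Q(x) = 4x, R(x) = -1, and match powers of x.
Initial conditions: a_0 = 3, a_1 = 1.
Setting the coefficient of each power of x to zero and solving order by order (substituting the coefficients already found):
  x^0: 2 a_2 - a_0 = 0  ->  2 a_2 = a_0 = 3  ->  a_2 = 3/2
  x^1: 6 a_3 + 3 a_1 = 0  ->  6 a_3 = -3 a_1 = -3  ->  a_3 = -1/2
  x^2: 12 a_4 + 7 a_2 = 0  ->  12 a_4 = -7 a_2 = -21/2  ->  a_4 = -7/8
  x^3: 20 a_5 + 11 a_3 = 0  ->  20 a_5 = -11 a_3 = 11/2  ->  a_5 = 11/40
Truncated series: y(x) = 3 + x + (3/2) x^2 - (1/2) x^3 - (7/8) x^4 + (11/40) x^5 + O(x^6).

a_0 = 3; a_1 = 1; a_2 = 3/2; a_3 = -1/2; a_4 = -7/8; a_5 = 11/40


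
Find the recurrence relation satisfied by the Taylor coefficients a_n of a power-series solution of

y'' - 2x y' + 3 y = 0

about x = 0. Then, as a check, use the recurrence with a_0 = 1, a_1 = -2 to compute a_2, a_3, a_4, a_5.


Substitute y = sum_n a_n x^n.
y''(x) has coefficient (n+2)(n+1) a_{n+2} at x^n;
-2 x y'(x) has coefficient -2 n a_n at x^n (shift);
3 y(x) has coefficient 3 a_n at x^n.
Matching x^n: (n+2)(n+1) a_{n+2} + (-2n + 3) a_n = 0.
Thus a_{n+2} = (2n - 3) / ((n+1)(n+2)) * a_n.

Check with a_0 = 1, a_1 = -2 (apply the recurrence for n = 0, 1, 2, 3): a_0 = 1, a_1 = -2, a_2 = -3/2, a_3 = 1/3, a_4 = -1/8, a_5 = 1/20.

a_(n+2) = (2n - 3) / ((n+1)(n+2)) * a_n; check: a_0 = 1, a_1 = -2, a_2 = -3/2, a_3 = 1/3, a_4 = -1/8, a_5 = 1/20


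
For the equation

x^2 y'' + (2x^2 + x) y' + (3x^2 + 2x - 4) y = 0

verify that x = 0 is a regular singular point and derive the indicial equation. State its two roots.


Divide by x^2 to reach normal form y'' + P_1(x) y' + P_2(x) y = 0 with P_1(x) = 2 + 1/x and P_2(x) = 3 + 2/x - 4/x^2.
x = 0 is a singular point because the y'-coefficient 2 + 1/x has a pole at x = 0 and the y-coefficient 3 + 2/x - 4/x^2 has a pole at x = 0.
It is a regular singular point because x P_1(x) = p(x) = 2x + 1 and x^2 P_2(x) = q(x) = 3x^2 + 2x - 4 are polynomials, hence analytic at x = 0.
p(0) = 1,  q(0) = -4.
Indicial equation: r(r-1) + p(0) r + q(0) = 0, i.e. r^2 + (p(0) - 1) r + q(0) = 0, i.e. r^2 - 4 = 0.
Discriminant: (0)^2 - 4(-4) = 16, so r = (0 ± 4)/2.
Solving: r_1 = 2, r_2 = -2.

indicial: r^2 - 4 = 0; roots r_1 = 2, r_2 = -2


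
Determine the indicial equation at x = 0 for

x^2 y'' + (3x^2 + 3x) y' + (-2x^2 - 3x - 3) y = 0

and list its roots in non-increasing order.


Divide by x^2 to reach normal form y'' + P_1(x) y' + P_2(x) y = 0 with P_1(x) = 3 + 3/x and P_2(x) = -2 - 3/x - 3/x^2.
x = 0 is a singular point because the y'-coefficient 3 + 3/x has a pole at x = 0 and the y-coefficient -2 - 3/x - 3/x^2 has a pole at x = 0.
It is a regular singular point because x P_1(x) = p(x) = 3x + 3 and x^2 P_2(x) = q(x) = -2x^2 - 3x - 3 are polynomials, hence analytic at x = 0.
p(0) = 3,  q(0) = -3.
Indicial equation: r(r-1) + p(0) r + q(0) = 0, i.e. r^2 + (p(0) - 1) r + q(0) = 0, i.e. r^2 + 2 r - 3 = 0.
Discriminant: (2)^2 - 4(-3) = 16, so r = (-2 ± 4)/2.
Solving: r_1 = 1, r_2 = -3.

indicial: r^2 + 2 r - 3 = 0; roots r_1 = 1, r_2 = -3


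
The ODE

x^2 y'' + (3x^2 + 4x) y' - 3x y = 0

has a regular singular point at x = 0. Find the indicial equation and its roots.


Divide by x^2 to reach normal form y'' + P_1(x) y' + P_2(x) y = 0 with P_1(x) = 3 + 4/x and P_2(x) = -3/x.
x = 0 is a singular point because the y'-coefficient 3 + 4/x has a pole at x = 0 and the y-coefficient -3/x has a pole at x = 0.
It is a regular singular point because x P_1(x) = p(x) = 3x + 4 and x^2 P_2(x) = q(x) = -3x are polynomials, hence analytic at x = 0.
p(0) = 4,  q(0) = 0.
Indicial equation: r(r-1) + p(0) r + q(0) = 0, i.e. r^2 + (p(0) - 1) r + q(0) = 0, i.e. r^2 + 3 r = 0.
Discriminant: (3)^2 - 4(0) = 9, so r = (-3 ± 3)/2.
Solving: r_1 = 0, r_2 = -3.

indicial: r^2 + 3 r = 0; roots r_1 = 0, r_2 = -3


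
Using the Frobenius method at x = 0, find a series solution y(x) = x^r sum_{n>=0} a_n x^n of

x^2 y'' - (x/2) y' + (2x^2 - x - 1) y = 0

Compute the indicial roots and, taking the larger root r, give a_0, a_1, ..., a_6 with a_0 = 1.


Write in Frobenius form y'' + (p(x)/x) y' + (q(x)/x^2) y = 0:
  p(x) = -1/2,  q(x) = 2x^2 - x - 1.
Indicial equation: r(r-1) + (-1/2) r + (-1) = 0 -> roots r_1 = 2, r_2 = -1/2.
Take r = r_1 = 2. Let y(x) = x^r sum_{n>=0} a_n x^n with a_0 = 1.
Substitute y = x^r sum a_n x^n and match x^{r+n}. The recurrence is
  D(n) a_n - 1 a_{n-1} + 2 a_{n-2} = 0,  where D(n) = (r+n)(r+n-1) + (-1/2)(r+n) + (-1).
  a_n = [1 a_{n-1} - 2 a_{n-2}] / D(n).
Since the indicial polynomial factors as (r - r_1)(r - r_2), D(n) = (r_1 + n - r_1)(r_1 + n - r_2) = n(n + 5/2).
Evaluating step by step (a_0 = 1):
  n = 1: D(1) = 1(1 + 5/2) = 7/2; numerator = 1(1) = 1; a_1 = (1)/(7/2) = 2/7
  n = 2: D(2) = 2(2 + 5/2) = 9; numerator = 1(2/7) - 2(1) = -12/7; a_2 = (-12/7)/(9) = -4/21
  n = 3: D(3) = 3(3 + 5/2) = 33/2; numerator = 1(-4/21) - 2(2/7) = -16/21; a_3 = (-16/21)/(33/2) = -32/693
  n = 4: D(4) = 4(4 + 5/2) = 26; numerator = 1(-32/693) - 2(-4/21) = 232/693; a_4 = (232/693)/(26) = 116/9009
  n = 5: D(5) = 5(5 + 5/2) = 75/2; numerator = 1(116/9009) - 2(-32/693) = 316/3003; a_5 = (316/3003)/(75/2) = 632/225225
  n = 6: D(6) = 6(6 + 5/2) = 51; numerator = 1(632/225225) - 2(116/9009) = -5168/225225; a_6 = (-5168/225225)/(51) = -304/675675

r = 2; a_0 = 1; a_1 = 2/7; a_2 = -4/21; a_3 = -32/693; a_4 = 116/9009; a_5 = 632/225225; a_6 = -304/675675


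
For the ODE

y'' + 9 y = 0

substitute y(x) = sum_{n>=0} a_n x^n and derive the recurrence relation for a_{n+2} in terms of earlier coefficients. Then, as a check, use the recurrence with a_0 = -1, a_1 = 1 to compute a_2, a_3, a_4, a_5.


Substitute y = sum_n a_n x^n into y'' + (const) y = 0.
y''(x) = sum_{n>=0} (n+2)(n+1) a_{n+2} x^n.
The ODE becomes sum_n [(n+2)(n+1) a_{n+2} + 9 a_n] x^n = 0.
Setting each coefficient to zero gives the recurrence:
  (n+2)(n+1) a_{n+2} + 9 a_n = 0,
  a_{n+2} = -9 / ((n+1)(n+2)) a_n.

Check with a_0 = -1, a_1 = 1 (apply the recurrence for n = 0, 1, 2, 3): a_0 = -1, a_1 = 1, a_2 = 9/2, a_3 = -3/2, a_4 = -27/8, a_5 = 27/40.

a_{n+2} = -9/((n+1)(n+2)) * a_n; check: a_0 = -1, a_1 = 1, a_2 = 9/2, a_3 = -3/2, a_4 = -27/8, a_5 = 27/40


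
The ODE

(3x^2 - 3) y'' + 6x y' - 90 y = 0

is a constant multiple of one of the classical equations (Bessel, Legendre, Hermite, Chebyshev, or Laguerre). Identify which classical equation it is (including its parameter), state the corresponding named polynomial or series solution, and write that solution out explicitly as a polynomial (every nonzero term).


All three coefficients share the factor -3; dividing through by -3 gives  (1 - x^2) y'' - 2x y' + 30 y = 0.
This matches the Legendre equation (1 - x^2) y'' - 2x y' + n(n+1) y = 0 (note the -2x y' term) with n(n+1) = 30, so n = 5; the polynomial solution is P_5(x).
With y = sum_k a_k x^k, matching x^k gives (k+2)(k+1) a_{k+2} = [k(k+1) - n(n+1)] a_k = (k - 5)(k + 6) a_k. The right side vanishes at k = 5, so the series with the parity of 5 terminates at degree 5.
Standard normalization (P_n(1) = 1): leading coefficient (2n)!/(2^n (n!)^2) = 3628800/(32*14400) = 63/8, so a_5 = 63/8. Work downward with a_k = (k+1)(k+2) a_{k+2} / ((k - 5)(k + 6)):
  a_3 = (4)(5)(63/8) / ((3 - 5)(3 + 6)) = (315/2)/(-18) = -35/4
  a_1 = (2)(3)(-35/4) / ((1 - 5)(1 + 6)) = (-105/2)/(-28) = 15/8
Hence P_5(x) = 63 x^5/8 - 35 x^3/4 + 15 x/8.

P_5(x); series = 63 x^5/8 - 35 x^3/4 + 15 x/8


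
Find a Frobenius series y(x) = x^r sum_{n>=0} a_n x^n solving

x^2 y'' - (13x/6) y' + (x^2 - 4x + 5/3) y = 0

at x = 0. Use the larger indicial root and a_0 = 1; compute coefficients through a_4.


Write in Frobenius form y'' + (p(x)/x) y' + (q(x)/x^2) y = 0:
  p(x) = -13/6,  q(x) = x^2 - 4x + 5/3.
Indicial equation: r(r-1) + (-13/6) r + (5/3) = 0 -> roots r_1 = 5/2, r_2 = 2/3.
Take r = r_1 = 5/2. Let y(x) = x^r sum_{n>=0} a_n x^n with a_0 = 1.
Substitute y = x^r sum a_n x^n and match x^{r+n}. The recurrence is
  D(n) a_n - 4 a_{n-1} + 1 a_{n-2} = 0,  where D(n) = (r+n)(r+n-1) + (-13/6)(r+n) + (5/3).
  a_n = [4 a_{n-1} - 1 a_{n-2}] / D(n).
Since the indicial polynomial factors as (r - r_1)(r - r_2), D(n) = (r_1 + n - r_1)(r_1 + n - r_2) = n(n + 11/6).
Evaluating step by step (a_0 = 1):
  n = 1: D(1) = 1(1 + 11/6) = 17/6; numerator = 4(1) = 4; a_1 = (4)/(17/6) = 24/17
  n = 2: D(2) = 2(2 + 11/6) = 23/3; numerator = 4(24/17) - 1(1) = 79/17; a_2 = (79/17)/(23/3) = 237/391
  n = 3: D(3) = 3(3 + 11/6) = 29/2; numerator = 4(237/391) - 1(24/17) = 396/391; a_3 = (396/391)/(29/2) = 792/11339
  n = 4: D(4) = 4(4 + 11/6) = 70/3; numerator = 4(792/11339) - 1(237/391) = -3705/11339; a_4 = (-3705/11339)/(70/3) = -2223/158746

r = 5/2; a_0 = 1; a_1 = 24/17; a_2 = 237/391; a_3 = 792/11339; a_4 = -2223/158746


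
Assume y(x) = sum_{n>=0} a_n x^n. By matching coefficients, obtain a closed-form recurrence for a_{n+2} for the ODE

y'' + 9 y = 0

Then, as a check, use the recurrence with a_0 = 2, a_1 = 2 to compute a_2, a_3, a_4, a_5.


Substitute y = sum_n a_n x^n into y'' + (const) y = 0.
y''(x) = sum_{n>=0} (n+2)(n+1) a_{n+2} x^n.
The ODE becomes sum_n [(n+2)(n+1) a_{n+2} + 9 a_n] x^n = 0.
Setting each coefficient to zero gives the recurrence:
  (n+2)(n+1) a_{n+2} + 9 a_n = 0,
  a_{n+2} = -9 / ((n+1)(n+2)) a_n.

Check with a_0 = 2, a_1 = 2 (apply the recurrence for n = 0, 1, 2, 3): a_0 = 2, a_1 = 2, a_2 = -9, a_3 = -3, a_4 = 27/4, a_5 = 27/20.

a_{n+2} = -9/((n+1)(n+2)) * a_n; check: a_0 = 2, a_1 = 2, a_2 = -9, a_3 = -3, a_4 = 27/4, a_5 = 27/20


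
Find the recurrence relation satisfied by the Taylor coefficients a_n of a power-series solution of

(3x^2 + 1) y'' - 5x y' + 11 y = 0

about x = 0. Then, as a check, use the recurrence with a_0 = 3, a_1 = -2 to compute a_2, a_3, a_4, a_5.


Substitute y = sum_n a_n x^n.
(1 + 3 x^2) y'' contributes (n+2)(n+1) a_{n+2} + 3 n(n-1) a_n at x^n.
-5 x y'(x) contributes -5 n a_n at x^n.
11 y(x) contributes 11 a_n at x^n.
Matching x^n: (n+2)(n+1) a_{n+2} + (3 n(n-1) - 5 n + 11) a_n = 0.
Thus a_{n+2} = (-3 n(n-1) + 5 n - 11) / ((n+1)(n+2)) * a_n.

Check with a_0 = 3, a_1 = -2 (apply the recurrence for n = 0, 1, 2, 3): a_0 = 3, a_1 = -2, a_2 = -33/2, a_3 = 2, a_4 = 77/8, a_5 = -7/5.

a_(n+2) = (-3 n(n-1) + 5 n - 11) / ((n+1)(n+2)) * a_n; check: a_0 = 3, a_1 = -2, a_2 = -33/2, a_3 = 2, a_4 = 77/8, a_5 = -7/5


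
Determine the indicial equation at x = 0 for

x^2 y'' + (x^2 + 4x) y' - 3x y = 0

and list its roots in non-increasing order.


Divide by x^2 to reach normal form y'' + P_1(x) y' + P_2(x) y = 0 with P_1(x) = 1 + 4/x and P_2(x) = -3/x.
x = 0 is a singular point because the y'-coefficient 1 + 4/x has a pole at x = 0 and the y-coefficient -3/x has a pole at x = 0.
It is a regular singular point because x P_1(x) = p(x) = x + 4 and x^2 P_2(x) = q(x) = -3x are polynomials, hence analytic at x = 0.
p(0) = 4,  q(0) = 0.
Indicial equation: r(r-1) + p(0) r + q(0) = 0, i.e. r^2 + (p(0) - 1) r + q(0) = 0, i.e. r^2 + 3 r = 0.
Discriminant: (3)^2 - 4(0) = 9, so r = (-3 ± 3)/2.
Solving: r_1 = 0, r_2 = -3.

indicial: r^2 + 3 r = 0; roots r_1 = 0, r_2 = -3


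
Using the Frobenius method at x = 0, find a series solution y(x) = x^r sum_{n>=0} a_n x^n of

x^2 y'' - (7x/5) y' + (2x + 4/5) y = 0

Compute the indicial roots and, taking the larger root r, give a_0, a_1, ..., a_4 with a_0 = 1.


Write in Frobenius form y'' + (p(x)/x) y' + (q(x)/x^2) y = 0:
  p(x) = -7/5,  q(x) = 2x + 4/5.
Indicial equation: r(r-1) + (-7/5) r + (4/5) = 0 -> roots r_1 = 2, r_2 = 2/5.
Take r = r_1 = 2. Let y(x) = x^r sum_{n>=0} a_n x^n with a_0 = 1.
Substitute y = x^r sum a_n x^n and match x^{r+n}. The recurrence is
  D(n) a_n + 2 a_{n-1} = 0,  where D(n) = (r+n)(r+n-1) + (-7/5)(r+n) + (4/5).
  a_n = -2 / D(n) * a_{n-1}.
Since the indicial polynomial factors as (r - r_1)(r - r_2), D(n) = (r_1 + n - r_1)(r_1 + n - r_2) = n(n + 8/5).
Evaluating step by step (a_0 = 1):
  n = 1: D(1) = 1(1 + 8/5) = 13/5; numerator = -2(1) = -2; a_1 = (-2)/(13/5) = -10/13
  n = 2: D(2) = 2(2 + 8/5) = 36/5; numerator = -2(-10/13) = 20/13; a_2 = (20/13)/(36/5) = 25/117
  n = 3: D(3) = 3(3 + 8/5) = 69/5; numerator = -2(25/117) = -50/117; a_3 = (-50/117)/(69/5) = -250/8073
  n = 4: D(4) = 4(4 + 8/5) = 112/5; numerator = -2(-250/8073) = 500/8073; a_4 = (500/8073)/(112/5) = 625/226044

r = 2; a_0 = 1; a_1 = -10/13; a_2 = 25/117; a_3 = -250/8073; a_4 = 625/226044


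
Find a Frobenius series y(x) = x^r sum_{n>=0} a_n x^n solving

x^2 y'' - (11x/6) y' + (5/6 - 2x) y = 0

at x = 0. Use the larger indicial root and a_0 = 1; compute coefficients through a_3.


Write in Frobenius form y'' + (p(x)/x) y' + (q(x)/x^2) y = 0:
  p(x) = -11/6,  q(x) = 5/6 - 2x.
Indicial equation: r(r-1) + (-11/6) r + (5/6) = 0 -> roots r_1 = 5/2, r_2 = 1/3.
Take r = r_1 = 5/2. Let y(x) = x^r sum_{n>=0} a_n x^n with a_0 = 1.
Substitute y = x^r sum a_n x^n and match x^{r+n}. The recurrence is
  D(n) a_n - 2 a_{n-1} = 0,  where D(n) = (r+n)(r+n-1) + (-11/6)(r+n) + (5/6).
  a_n = 2 / D(n) * a_{n-1}.
Since the indicial polynomial factors as (r - r_1)(r - r_2), D(n) = (r_1 + n - r_1)(r_1 + n - r_2) = n(n + 13/6).
Evaluating step by step (a_0 = 1):
  n = 1: D(1) = 1(1 + 13/6) = 19/6; numerator = 2(1) = 2; a_1 = (2)/(19/6) = 12/19
  n = 2: D(2) = 2(2 + 13/6) = 25/3; numerator = 2(12/19) = 24/19; a_2 = (24/19)/(25/3) = 72/475
  n = 3: D(3) = 3(3 + 13/6) = 31/2; numerator = 2(72/475) = 144/475; a_3 = (144/475)/(31/2) = 288/14725

r = 5/2; a_0 = 1; a_1 = 12/19; a_2 = 72/475; a_3 = 288/14725


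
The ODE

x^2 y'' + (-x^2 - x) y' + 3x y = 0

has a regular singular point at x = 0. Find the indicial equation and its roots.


Divide by x^2 to reach normal form y'' + P_1(x) y' + P_2(x) y = 0 with P_1(x) = -1 - 1/x and P_2(x) = 3/x.
x = 0 is a singular point because the y'-coefficient -1 - 1/x has a pole at x = 0 and the y-coefficient 3/x has a pole at x = 0.
It is a regular singular point because x P_1(x) = p(x) = -x - 1 and x^2 P_2(x) = q(x) = 3x are polynomials, hence analytic at x = 0.
p(0) = -1,  q(0) = 0.
Indicial equation: r(r-1) + p(0) r + q(0) = 0, i.e. r^2 + (p(0) - 1) r + q(0) = 0, i.e. r^2 - 2 r = 0.
Discriminant: (-2)^2 - 4(0) = 4, so r = (2 ± 2)/2.
Solving: r_1 = 2, r_2 = 0.

indicial: r^2 - 2 r = 0; roots r_1 = 2, r_2 = 0


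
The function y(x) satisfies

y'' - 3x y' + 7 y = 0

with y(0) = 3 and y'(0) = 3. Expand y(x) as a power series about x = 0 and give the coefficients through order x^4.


Ansatz: y(x) = sum_{n>=0} a_n x^n, so y'(x) = sum_{n>=1} n a_n x^(n-1) and y''(x) = sum_{n>=2} n(n-1) a_n x^(n-2).
Substitute into P(x) y'' + Q(x) y' + R(x) y = 0 with P(x) = 1, Q(x) = -3x, R(x) = 7, and match powers of x.
Initial conditions: a_0 = 3, a_1 = 3.
Setting the coefficient of each power of x to zero and solving order by order (substituting the coefficients already found):
  x^0: 2 a_2 + 7 a_0 = 0  ->  2 a_2 = -7 a_0 = -21  ->  a_2 = -21/2
  x^1: 6 a_3 + 4 a_1 = 0  ->  6 a_3 = -4 a_1 = -12  ->  a_3 = -2
  x^2: 12 a_4 + a_2 = 0  ->  12 a_4 = -a_2 = 21/2  ->  a_4 = 7/8
Truncated series: y(x) = 3 + 3 x - (21/2) x^2 - 2 x^3 + (7/8) x^4 + O(x^5).

a_0 = 3; a_1 = 3; a_2 = -21/2; a_3 = -2; a_4 = 7/8


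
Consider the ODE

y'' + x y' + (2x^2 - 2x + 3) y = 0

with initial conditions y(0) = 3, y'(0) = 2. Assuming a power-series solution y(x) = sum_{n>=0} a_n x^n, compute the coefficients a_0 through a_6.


Ansatz: y(x) = sum_{n>=0} a_n x^n, so y'(x) = sum_{n>=1} n a_n x^(n-1) and y''(x) = sum_{n>=2} n(n-1) a_n x^(n-2).
Substitute into P(x) y'' + Q(x) y' + R(x) y = 0 with P(x) = 1, Q(x) = x, R(x) = 2x^2 - 2x + 3, and match powers of x.
Initial conditions: a_0 = 3, a_1 = 2.
Setting the coefficient of each power of x to zero and solving order by order (substituting the coefficients already found):
  x^0: 2 a_2 + 3 a_0 = 0  ->  2 a_2 = -3 a_0 = -9  ->  a_2 = -9/2
  x^1: 6 a_3 + 4 a_1 - 2 a_0 = 0  ->  6 a_3 = -4 a_1 + 2 a_0 = -2  ->  a_3 = -1/3
  x^2: 12 a_4 + 5 a_2 - 2 a_1 + 2 a_0 = 0  ->  12 a_4 = -5 a_2 + 2 a_1 - 2 a_0 = 41/2  ->  a_4 = 41/24
  x^3: 20 a_5 + 6 a_3 - 2 a_2 + 2 a_1 = 0  ->  20 a_5 = -6 a_3 + 2 a_2 - 2 a_1 = -11  ->  a_5 = -11/20
  x^4: 30 a_6 + 7 a_4 - 2 a_3 + 2 a_2 = 0  ->  30 a_6 = -7 a_4 + 2 a_3 - 2 a_2 = -29/8  ->  a_6 = -29/240
Truncated series: y(x) = 3 + 2 x - (9/2) x^2 - (1/3) x^3 + (41/24) x^4 - (11/20) x^5 - (29/240) x^6 + O(x^7).

a_0 = 3; a_1 = 2; a_2 = -9/2; a_3 = -1/3; a_4 = 41/24; a_5 = -11/20; a_6 = -29/240


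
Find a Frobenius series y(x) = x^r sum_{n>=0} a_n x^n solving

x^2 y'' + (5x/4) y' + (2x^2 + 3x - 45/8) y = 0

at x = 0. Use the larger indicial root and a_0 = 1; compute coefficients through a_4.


Write in Frobenius form y'' + (p(x)/x) y' + (q(x)/x^2) y = 0:
  p(x) = 5/4,  q(x) = 2x^2 + 3x - 45/8.
Indicial equation: r(r-1) + (5/4) r + (-45/8) = 0 -> roots r_1 = 9/4, r_2 = -5/2.
Take r = r_1 = 9/4. Let y(x) = x^r sum_{n>=0} a_n x^n with a_0 = 1.
Substitute y = x^r sum a_n x^n and match x^{r+n}. The recurrence is
  D(n) a_n + 3 a_{n-1} + 2 a_{n-2} = 0,  where D(n) = (r+n)(r+n-1) + (5/4)(r+n) + (-45/8).
  a_n = [-3 a_{n-1} - 2 a_{n-2}] / D(n).
Since the indicial polynomial factors as (r - r_1)(r - r_2), D(n) = (r_1 + n - r_1)(r_1 + n - r_2) = n(n + 19/4).
Evaluating step by step (a_0 = 1):
  n = 1: D(1) = 1(1 + 19/4) = 23/4; numerator = -3(1) = -3; a_1 = (-3)/(23/4) = -12/23
  n = 2: D(2) = 2(2 + 19/4) = 27/2; numerator = -3(-12/23) - 2(1) = -10/23; a_2 = (-10/23)/(27/2) = -20/621
  n = 3: D(3) = 3(3 + 19/4) = 93/4; numerator = -3(-20/621) - 2(-12/23) = 236/207; a_3 = (236/207)/(93/4) = 944/19251
  n = 4: D(4) = 4(4 + 19/4) = 35; numerator = -3(944/19251) - 2(-20/621) = -1592/19251; a_4 = (-1592/19251)/(35) = -1592/673785

r = 9/4; a_0 = 1; a_1 = -12/23; a_2 = -20/621; a_3 = 944/19251; a_4 = -1592/673785


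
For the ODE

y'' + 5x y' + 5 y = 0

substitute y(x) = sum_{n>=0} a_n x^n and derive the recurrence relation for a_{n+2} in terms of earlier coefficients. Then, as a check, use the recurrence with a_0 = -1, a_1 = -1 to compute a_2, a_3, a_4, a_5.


Substitute y = sum_n a_n x^n.
y''(x) has coefficient (n+2)(n+1) a_{n+2} at x^n;
5 x y'(x) has coefficient 5 n a_n at x^n (shift);
5 y(x) has coefficient 5 a_n at x^n.
Matching x^n: (n+2)(n+1) a_{n+2} + (5n + 5) a_n = 0.
Thus a_{n+2} = (-5n - 5) / ((n+1)(n+2)) * a_n.

Check with a_0 = -1, a_1 = -1 (apply the recurrence for n = 0, 1, 2, 3): a_0 = -1, a_1 = -1, a_2 = 5/2, a_3 = 5/3, a_4 = -25/8, a_5 = -5/3.

a_(n+2) = (-5n - 5) / ((n+1)(n+2)) * a_n; check: a_0 = -1, a_1 = -1, a_2 = 5/2, a_3 = 5/3, a_4 = -25/8, a_5 = -5/3


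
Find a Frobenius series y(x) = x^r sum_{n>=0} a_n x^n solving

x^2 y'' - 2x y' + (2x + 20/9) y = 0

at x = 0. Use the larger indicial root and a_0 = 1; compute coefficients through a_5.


Write in Frobenius form y'' + (p(x)/x) y' + (q(x)/x^2) y = 0:
  p(x) = -2,  q(x) = 2x + 20/9.
Indicial equation: r(r-1) + (-2) r + (20/9) = 0 -> roots r_1 = 5/3, r_2 = 4/3.
Take r = r_1 = 5/3. Let y(x) = x^r sum_{n>=0} a_n x^n with a_0 = 1.
Substitute y = x^r sum a_n x^n and match x^{r+n}. The recurrence is
  D(n) a_n + 2 a_{n-1} = 0,  where D(n) = (r+n)(r+n-1) + (-2)(r+n) + (20/9).
  a_n = -2 / D(n) * a_{n-1}.
Since the indicial polynomial factors as (r - r_1)(r - r_2), D(n) = (r_1 + n - r_1)(r_1 + n - r_2) = n(n + 1/3).
Evaluating step by step (a_0 = 1):
  n = 1: D(1) = 1(1 + 1/3) = 4/3; numerator = -2(1) = -2; a_1 = (-2)/(4/3) = -3/2
  n = 2: D(2) = 2(2 + 1/3) = 14/3; numerator = -2(-3/2) = 3; a_2 = (3)/(14/3) = 9/14
  n = 3: D(3) = 3(3 + 1/3) = 10; numerator = -2(9/14) = -9/7; a_3 = (-9/7)/(10) = -9/70
  n = 4: D(4) = 4(4 + 1/3) = 52/3; numerator = -2(-9/70) = 9/35; a_4 = (9/35)/(52/3) = 27/1820
  n = 5: D(5) = 5(5 + 1/3) = 80/3; numerator = -2(27/1820) = -27/910; a_5 = (-27/910)/(80/3) = -81/72800

r = 5/3; a_0 = 1; a_1 = -3/2; a_2 = 9/14; a_3 = -9/70; a_4 = 27/1820; a_5 = -81/72800


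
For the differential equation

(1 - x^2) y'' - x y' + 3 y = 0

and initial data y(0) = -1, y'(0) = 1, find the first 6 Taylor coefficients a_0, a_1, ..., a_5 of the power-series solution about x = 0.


Ansatz: y(x) = sum_{n>=0} a_n x^n, so y'(x) = sum_{n>=1} n a_n x^(n-1) and y''(x) = sum_{n>=2} n(n-1) a_n x^(n-2).
Substitute into P(x) y'' + Q(x) y' + R(x) y = 0 with P(x) = 1 - x^2, Q(x) = -x, R(x) = 3, and match powers of x.
Initial conditions: a_0 = -1, a_1 = 1.
Setting the coefficient of each power of x to zero and solving order by order (substituting the coefficients already found):
  x^0: 2 a_2 + 3 a_0 = 0  ->  2 a_2 = -3 a_0 = 3  ->  a_2 = 3/2
  x^1: 6 a_3 + 2 a_1 = 0  ->  6 a_3 = -2 a_1 = -2  ->  a_3 = -1/3
  x^2: 12 a_4 - a_2 = 0  ->  12 a_4 = a_2 = 3/2  ->  a_4 = 1/8
  x^3: 20 a_5 - 6 a_3 = 0  ->  20 a_5 = 6 a_3 = -2  ->  a_5 = -1/10
Truncated series: y(x) = -1 + x + (3/2) x^2 - (1/3) x^3 + (1/8) x^4 - (1/10) x^5 + O(x^6).

a_0 = -1; a_1 = 1; a_2 = 3/2; a_3 = -1/3; a_4 = 1/8; a_5 = -1/10


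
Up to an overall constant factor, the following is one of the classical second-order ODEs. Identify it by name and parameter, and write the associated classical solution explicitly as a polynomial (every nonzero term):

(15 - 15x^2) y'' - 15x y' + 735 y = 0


All three coefficients share the factor 15; dividing through by 15 gives  (1 - x^2) y'' - x y' + 49 y = 0.
This matches the Chebyshev equation (1 - x^2) y'' - x y' + n^2 y = 0 (note the -x y' term, not -2x y') with n^2 = 49, so n = 7; the polynomial solution is T_7(x).
With y = sum_k a_k x^k, matching x^k gives (k+2)(k+1) a_{k+2} = (k^2 - n^2) a_k = (k - 7)(k + 7) a_k. The right side vanishes at k = 7, so the series with the parity of 7 terminates at degree 7.
Standard normalization: leading coefficient of T_n is 2^(n-1), so a_7 = 2^6 = 64. Work downward with a_k = (k+1)(k+2) a_{k+2} / ((k - 7)(k + 7)):
  a_5 = (6)(7)(64) / ((5 - 7)(5 + 7)) = 2688/(-24) = -112
  a_3 = (4)(5)(-112) / ((3 - 7)(3 + 7)) = -2240/(-40) = 56
  a_1 = (2)(3)(56) / ((1 - 7)(1 + 7)) = 336/(-48) = -7
Hence T_7(x) = 64 x^7 - 112 x^5 + 56 x^3 - 7 x.

T_7(x); series = 64 x^7 - 112 x^5 + 56 x^3 - 7 x


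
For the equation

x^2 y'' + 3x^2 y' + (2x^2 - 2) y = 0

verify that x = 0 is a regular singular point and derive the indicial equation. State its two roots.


Divide by x^2 to reach normal form y'' + P_1(x) y' + P_2(x) y = 0 with P_1(x) = 3 and P_2(x) = 2 - 2/x^2.
x = 0 is a singular point because the y-coefficient 2 - 2/x^2 has a pole at x = 0.
It is a regular singular point because x P_1(x) = p(x) = 3x and x^2 P_2(x) = q(x) = 2x^2 - 2 are polynomials, hence analytic at x = 0.
p(0) = 0,  q(0) = -2.
Indicial equation: r(r-1) + p(0) r + q(0) = 0, i.e. r^2 + (p(0) - 1) r + q(0) = 0, i.e. r^2 - 1 r - 2 = 0.
Discriminant: (-1)^2 - 4(-2) = 9, so r = (1 ± 3)/2.
Solving: r_1 = 2, r_2 = -1.

indicial: r^2 - 1 r - 2 = 0; roots r_1 = 2, r_2 = -1


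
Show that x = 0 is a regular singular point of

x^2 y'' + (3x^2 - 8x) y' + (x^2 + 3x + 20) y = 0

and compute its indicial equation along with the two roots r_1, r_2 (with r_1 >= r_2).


Divide by x^2 to reach normal form y'' + P_1(x) y' + P_2(x) y = 0 with P_1(x) = 3 - 8/x and P_2(x) = 1 + 3/x + 20/x^2.
x = 0 is a singular point because the y'-coefficient 3 - 8/x has a pole at x = 0 and the y-coefficient 1 + 3/x + 20/x^2 has a pole at x = 0.
It is a regular singular point because x P_1(x) = p(x) = 3x - 8 and x^2 P_2(x) = q(x) = x^2 + 3x + 20 are polynomials, hence analytic at x = 0.
p(0) = -8,  q(0) = 20.
Indicial equation: r(r-1) + p(0) r + q(0) = 0, i.e. r^2 + (p(0) - 1) r + q(0) = 0, i.e. r^2 - 9 r + 20 = 0.
Discriminant: (-9)^2 - 4(20) = 1, so r = (9 ± 1)/2.
Solving: r_1 = 5, r_2 = 4.

indicial: r^2 - 9 r + 20 = 0; roots r_1 = 5, r_2 = 4


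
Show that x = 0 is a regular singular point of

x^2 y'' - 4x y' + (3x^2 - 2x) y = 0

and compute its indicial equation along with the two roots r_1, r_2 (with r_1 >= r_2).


Divide by x^2 to reach normal form y'' + P_1(x) y' + P_2(x) y = 0 with P_1(x) = -4/x and P_2(x) = 3 - 2/x.
x = 0 is a singular point because the y'-coefficient -4/x has a pole at x = 0 and the y-coefficient 3 - 2/x has a pole at x = 0.
It is a regular singular point because x P_1(x) = p(x) = -4 and x^2 P_2(x) = q(x) = 3x^2 - 2x are polynomials, hence analytic at x = 0.
p(0) = -4,  q(0) = 0.
Indicial equation: r(r-1) + p(0) r + q(0) = 0, i.e. r^2 + (p(0) - 1) r + q(0) = 0, i.e. r^2 - 5 r = 0.
Discriminant: (-5)^2 - 4(0) = 25, so r = (5 ± 5)/2.
Solving: r_1 = 5, r_2 = 0.

indicial: r^2 - 5 r = 0; roots r_1 = 5, r_2 = 0


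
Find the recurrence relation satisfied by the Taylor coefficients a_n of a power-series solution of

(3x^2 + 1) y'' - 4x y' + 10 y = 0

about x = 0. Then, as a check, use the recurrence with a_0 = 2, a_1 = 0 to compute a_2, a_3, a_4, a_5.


Substitute y = sum_n a_n x^n.
(1 + 3 x^2) y'' contributes (n+2)(n+1) a_{n+2} + 3 n(n-1) a_n at x^n.
-4 x y'(x) contributes -4 n a_n at x^n.
10 y(x) contributes 10 a_n at x^n.
Matching x^n: (n+2)(n+1) a_{n+2} + (3 n(n-1) - 4 n + 10) a_n = 0.
Thus a_{n+2} = (-3 n(n-1) + 4 n - 10) / ((n+1)(n+2)) * a_n.

Check with a_0 = 2, a_1 = 0 (apply the recurrence for n = 0, 1, 2, 3): a_0 = 2, a_1 = 0, a_2 = -10, a_3 = 0, a_4 = 20/3, a_5 = 0.

a_(n+2) = (-3 n(n-1) + 4 n - 10) / ((n+1)(n+2)) * a_n; check: a_0 = 2, a_1 = 0, a_2 = -10, a_3 = 0, a_4 = 20/3, a_5 = 0


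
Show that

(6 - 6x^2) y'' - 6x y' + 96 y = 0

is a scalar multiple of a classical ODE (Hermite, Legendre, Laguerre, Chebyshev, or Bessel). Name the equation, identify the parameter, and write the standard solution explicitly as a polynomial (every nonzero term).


All three coefficients share the factor 6; dividing through by 6 gives  (1 - x^2) y'' - x y' + 16 y = 0.
This matches the Chebyshev equation (1 - x^2) y'' - x y' + n^2 y = 0 (note the -x y' term, not -2x y') with n^2 = 16, so n = 4; the polynomial solution is T_4(x).
With y = sum_k a_k x^k, matching x^k gives (k+2)(k+1) a_{k+2} = (k^2 - n^2) a_k = (k - 4)(k + 4) a_k. The right side vanishes at k = 4, so the series with the parity of 4 terminates at degree 4.
Standard normalization: leading coefficient of T_n is 2^(n-1), so a_4 = 2^3 = 8. Work downward with a_k = (k+1)(k+2) a_{k+2} / ((k - 4)(k + 4)):
  a_2 = (3)(4)(8) / ((2 - 4)(2 + 4)) = 96/(-12) = -8
  a_0 = (1)(2)(-8) / ((0 - 4)(0 + 4)) = -16/(-16) = 1
Hence T_4(x) = 8 x^4 - 8 x^2 + 1.

T_4(x); series = 8 x^4 - 8 x^2 + 1


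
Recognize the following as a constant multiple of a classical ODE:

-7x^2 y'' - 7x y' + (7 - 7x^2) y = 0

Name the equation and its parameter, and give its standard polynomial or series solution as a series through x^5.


All three coefficients share the factor -7; dividing through by -7 gives  x^2 y'' + x y' + (x^2 - 1) y = 0.
This matches the Bessel equation x^2 y'' + x y' + (x^2 - nu^2) y = 0 with nu^2 = 1, so nu = 1; the solution bounded at x = 0 is J_1(x).
Frobenius at x = 0: indicial roots ±nu; for r = nu the recurrence k(k + 2nu) c_k = -c_{k-2} gives the standard series J_nu(x) = sum_{k>=0} (-1)^k / (k! (k+nu)!) (x/2)^(2k+nu). Evaluate the first 3 terms:
  k = 0: (-1)^0 / (0! * 1! * 2^1) x^1 = 1/(1*1*2) x^1 = (1/2) x^1
  k = 1: (-1)^1 / (1! * 2! * 2^3) x^3 = -1/(1*2*8) x^3 = (-1/16) x^3
  k = 2: (-1)^2 / (2! * 3! * 2^5) x^5 = 1/(2*6*32) x^5 = (1/384) x^5
Hence J_1(x) = x^5/384 - x^3/16 + x/2 + ....

J_1(x); series = x^5/384 - x^3/16 + x/2


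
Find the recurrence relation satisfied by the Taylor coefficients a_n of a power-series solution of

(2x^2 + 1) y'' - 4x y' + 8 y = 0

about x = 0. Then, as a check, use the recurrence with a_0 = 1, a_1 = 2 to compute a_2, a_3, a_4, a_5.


Substitute y = sum_n a_n x^n.
(1 + 2 x^2) y'' contributes (n+2)(n+1) a_{n+2} + 2 n(n-1) a_n at x^n.
-4 x y'(x) contributes -4 n a_n at x^n.
8 y(x) contributes 8 a_n at x^n.
Matching x^n: (n+2)(n+1) a_{n+2} + (2 n(n-1) - 4 n + 8) a_n = 0.
Thus a_{n+2} = (-2 n(n-1) + 4 n - 8) / ((n+1)(n+2)) * a_n.

Check with a_0 = 1, a_1 = 2 (apply the recurrence for n = 0, 1, 2, 3): a_0 = 1, a_1 = 2, a_2 = -4, a_3 = -4/3, a_4 = 4/3, a_5 = 8/15.

a_(n+2) = (-2 n(n-1) + 4 n - 8) / ((n+1)(n+2)) * a_n; check: a_0 = 1, a_1 = 2, a_2 = -4, a_3 = -4/3, a_4 = 4/3, a_5 = 8/15


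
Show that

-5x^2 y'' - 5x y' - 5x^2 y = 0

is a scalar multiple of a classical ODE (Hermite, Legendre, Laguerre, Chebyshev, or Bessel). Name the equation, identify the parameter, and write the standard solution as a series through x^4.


All three coefficients share the factor -5; dividing through by -5 gives  x^2 y'' + x y' + x^2 y = 0.
This matches the Bessel equation x^2 y'' + x y' + (x^2 - nu^2) y = 0 with nu^2 = 0, so nu = 0; the solution bounded at x = 0 is J_0(x).
Frobenius at x = 0: indicial roots ±nu; for r = nu the recurrence k(k + 2nu) c_k = -c_{k-2} gives the standard series J_nu(x) = sum_{k>=0} (-1)^k / (k! (k+nu)!) (x/2)^(2k+nu). Evaluate the first 3 terms:
  k = 0: (-1)^0 / (0! * 0! * 2^0) x^0 = 1/(1*1*1) x^0 = (1) x^0
  k = 1: (-1)^1 / (1! * 1! * 2^2) x^2 = -1/(1*1*4) x^2 = (-1/4) x^2
  k = 2: (-1)^2 / (2! * 2! * 2^4) x^4 = 1/(2*2*16) x^4 = (1/64) x^4
Hence J_0(x) = x^4/64 - x^2/4 + 1 + ....

J_0(x); series = x^4/64 - x^2/4 + 1


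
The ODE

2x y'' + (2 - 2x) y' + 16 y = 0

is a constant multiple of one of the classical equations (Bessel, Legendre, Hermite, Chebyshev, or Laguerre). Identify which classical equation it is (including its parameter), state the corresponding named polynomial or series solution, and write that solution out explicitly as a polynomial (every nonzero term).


All three coefficients share the factor 2; dividing through by 2 gives  x y'' + (1 - x) y' + 8 y = 0.
This matches the Laguerre equation x y'' + (1 - x) y' + n y = 0 with n = 8; the polynomial solution is L_8(x).
With y = sum_k a_k x^k, matching x^k gives (k+1)k a_{k+1} + (k+1) a_{k+1} - k a_k + n a_k = 0, i.e. (k+1)^2 a_{k+1} = (k - n) a_k = (k - 8) a_k. The right side vanishes at k = 8, so the series terminates at degree 8.
Standard normalization L_n(0) = 1 gives a_0 = 1. Work upward with a_{k+1} = (k - 8) a_k / (k+1)^2:
  a_1 = (0 - 8)(1) / 1^2 = -8/1 = -8
  a_2 = (1 - 8)(-8) / 2^2 = 56/4 = 14
  a_3 = (2 - 8)(14) / 3^2 = -84/9 = -28/3
  a_4 = (3 - 8)(-28/3) / 4^2 = (140/3)/16 = 35/12
  a_5 = (4 - 8)(35/12) / 5^2 = (-35/3)/25 = -7/15
  a_6 = (5 - 8)(-7/15) / 6^2 = (7/5)/36 = 7/180
  a_7 = (6 - 8)(7/180) / 7^2 = (-7/90)/49 = -1/630
  a_8 = (7 - 8)(-1/630) / 8^2 = (1/630)/64 = 1/40320
Hence L_8(x) = x^8/40320 - x^7/630 + 7 x^6/180 - 7 x^5/15 + 35 x^4/12 - 28 x^3/3 + 14 x^2 - 8 x + 1.

L_8(x); series = x^8/40320 - x^7/630 + 7 x^6/180 - 7 x^5/15 + 35 x^4/12 - 28 x^3/3 + 14 x^2 - 8 x + 1
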